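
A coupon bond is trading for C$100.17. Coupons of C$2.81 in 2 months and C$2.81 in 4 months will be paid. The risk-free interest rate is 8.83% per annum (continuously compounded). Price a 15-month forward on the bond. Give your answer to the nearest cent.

PV(coupons) I = 2.81·e^(−0.0883·2/12) + 2.81·e^(−0.0883·4/12)
I = 2.7689 + 2.7285 = 5.4974
F = (S − I)·e^(rT) = (100.17 − 5.4974) · e^(0.0883·15/12)
= 94.6726 · e^0.110375 = 94.6726 × 1.116697 = C$105.72

C$105.72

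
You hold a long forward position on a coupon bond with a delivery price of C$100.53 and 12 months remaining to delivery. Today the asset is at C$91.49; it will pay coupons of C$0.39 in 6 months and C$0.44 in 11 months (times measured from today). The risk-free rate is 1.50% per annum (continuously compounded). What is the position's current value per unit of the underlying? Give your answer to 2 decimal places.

-C$8.36

PV(remaining coupons) I = 0.39·e^(−0.0150·6/12) + 0.44·e^(−0.0150·11/12) = 0.8211
Current forward F = (S − I)·e^(rT) = (91.49 − 0.8211)·e^(0.0150·12/12) = 90.6689 × 1.015113 = 92.0392
Value (long) = (F − K)·e^(−rT) = (92.0392 − 100.53) × 0.985112 = -8.3644
Value = -C$8.36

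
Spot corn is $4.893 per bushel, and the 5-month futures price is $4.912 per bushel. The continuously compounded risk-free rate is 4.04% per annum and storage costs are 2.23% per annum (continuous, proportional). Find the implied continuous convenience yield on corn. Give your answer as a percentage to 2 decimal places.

F = S·e^((r+u−y)T) ⇒ (r+u−y) = ln(F/S)/T
ln(4.912/4.893) = 0.003876; /T ⇒ 0.009302
y = r + u − ln(F/S)/T = 0.0404 + 0.0223 − 0.009302 = 0.053398
y = 5.34%

5.34%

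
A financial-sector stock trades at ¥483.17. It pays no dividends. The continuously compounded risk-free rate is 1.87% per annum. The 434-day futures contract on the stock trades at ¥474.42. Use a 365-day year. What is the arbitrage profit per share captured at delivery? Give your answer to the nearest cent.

Fair futures: F* = S·e^(carry·T), with carry = r = 0.0187
F* = 483.17 · e^(0.0187 × 434/365) = 483.17 · e^0.022235 = 483.17 × 1.022484 = ¥494.0336
Market ¥474.42 < fair ¥494.0336: forward underpriced → reverse cash-and-carry (short spot, go long the forward).
At maturity, profit = |F_mkt − F*| = |474.42 − 494.0336| = ¥19.61 per share

¥19.61 per share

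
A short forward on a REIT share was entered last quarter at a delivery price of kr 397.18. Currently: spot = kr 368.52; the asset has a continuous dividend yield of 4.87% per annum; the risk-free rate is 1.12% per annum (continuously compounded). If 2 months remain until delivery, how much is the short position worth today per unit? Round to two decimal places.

Current fair forward for the remaining 2 months: F = S·e^((r − q)·T), (r − q) = 0.0112 − 0.0487 = -0.0375
F = 368.52 · e^(-0.0375 × 2/12) = 368.52 × 0.993769 = 366.2238
Value of long forward = (F − K)·e^(−rT) = (366.2238 − 397.18) · e^(−0.0112·2/12)
= -30.9562 × 0.998135 = -30.90
Short position value = −(long value) = kr 30.90

kr 30.90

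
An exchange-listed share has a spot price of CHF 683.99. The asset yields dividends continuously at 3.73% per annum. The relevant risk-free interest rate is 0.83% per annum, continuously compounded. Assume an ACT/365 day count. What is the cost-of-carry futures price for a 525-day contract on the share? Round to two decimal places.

F = S·e^((r − q)T) = 683.99 · e^((0.0083 − 0.0373) × 525/365)
= 683.99 · e^-0.041712 = 683.99 × 0.959146
F = CHF 656.05

CHF 656.05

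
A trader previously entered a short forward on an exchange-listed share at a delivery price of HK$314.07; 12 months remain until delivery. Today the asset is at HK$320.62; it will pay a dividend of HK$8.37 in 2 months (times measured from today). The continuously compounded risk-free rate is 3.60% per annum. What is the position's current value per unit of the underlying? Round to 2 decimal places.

-HK$9.34

PV(remaining dividends) I = 8.37·e^(−0.0360·2/12) = 8.3199
Current forward F = (S − I)·e^(rT) = (320.62 − 8.3199)·e^(0.0360·12/12) = 312.3001 × 1.036656 = 323.7478
Value (long) = (F − K)·e^(−rT) = (323.7478 − 314.07) × 0.964640 = 9.3356
Short position value = −(long value) = -HK$9.34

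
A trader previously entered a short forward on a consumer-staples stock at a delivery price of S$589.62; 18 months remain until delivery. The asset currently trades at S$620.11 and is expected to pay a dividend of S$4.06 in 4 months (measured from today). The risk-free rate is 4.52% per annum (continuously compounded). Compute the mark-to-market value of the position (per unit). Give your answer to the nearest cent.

-S$65.14

PV(remaining dividends) I = 4.06·e^(−0.0452·4/12) = 3.9993
Current forward F = (S − I)·e^(rT) = (620.11 − 3.9993)·e^(0.0452·18/12) = 616.1107 × 1.070151 = 659.3315
Value (long) = (F − K)·e^(−rT) = (659.3315 − 589.62) × 0.934447 = 65.1417
Short position value = −(long value) = -S$65.14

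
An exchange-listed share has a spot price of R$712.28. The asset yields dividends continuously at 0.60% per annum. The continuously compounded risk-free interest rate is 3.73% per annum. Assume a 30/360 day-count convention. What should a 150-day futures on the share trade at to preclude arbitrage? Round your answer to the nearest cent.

F = S·e^((r − q)T) = 712.28 · e^((0.0373 − 0.0060) × 150/360)
= 712.28 · e^0.013042 = 712.28 × 1.013127
F = R$721.63

R$721.63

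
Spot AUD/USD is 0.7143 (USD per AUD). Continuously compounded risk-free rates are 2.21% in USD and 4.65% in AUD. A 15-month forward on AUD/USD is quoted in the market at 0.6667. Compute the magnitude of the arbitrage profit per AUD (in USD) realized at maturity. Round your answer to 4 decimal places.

0.0261 per AUD (in USD)

Fair forward: F* = S·e^(carry·T), with carry = (r_USD − r_AUD) = 0.0221 − 0.0465 = -0.0244
F* = 0.7143 · e^(-0.0244 × 15/12) = 0.7143 · e^-0.030500 = 0.7143 × 0.969960 = 0.6928
Market 0.6667 < fair 0.6928: forward underpriced → reverse cash-and-carry (short spot, go long the forward).
At maturity, profit = |F_mkt − F*| = |0.6667 − 0.6928| = 0.0261 per AUD (in USD)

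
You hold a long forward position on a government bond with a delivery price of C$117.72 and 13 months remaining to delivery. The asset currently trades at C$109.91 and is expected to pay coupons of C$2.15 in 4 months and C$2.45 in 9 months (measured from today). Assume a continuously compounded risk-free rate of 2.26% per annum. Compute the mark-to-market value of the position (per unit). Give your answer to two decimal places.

-C$9.51

PV(remaining coupons) I = 2.15·e^(−0.0226·4/12) + 2.45·e^(−0.0226·9/12) = 4.5427
Current forward F = (S − I)·e^(rT) = (109.91 − 4.5427)·e^(0.0226·13/12) = 105.3673 × 1.024786 = 107.9789
Value (long) = (F − K)·e^(−rT) = (107.9789 − 117.72) × 0.975814 = -9.5055
Value = -C$9.51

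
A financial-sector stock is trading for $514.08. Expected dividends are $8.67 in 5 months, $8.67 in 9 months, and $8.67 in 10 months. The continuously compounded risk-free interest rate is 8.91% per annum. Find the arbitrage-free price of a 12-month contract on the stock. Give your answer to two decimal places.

$535.19

PV(dividends) I = 8.67·e^(−0.0891·5/12) + 8.67·e^(−0.0891·9/12) + 8.67·e^(−0.0891·10/12)
I = 8.3540 + 8.1096 + 8.0496 = 24.5132
F = (S − I)·e^(rT) = (514.08 − 24.5132) · e^(0.0891·12/12)
= 489.5668 · e^0.089100 = 489.5668 × 1.093190 = $535.19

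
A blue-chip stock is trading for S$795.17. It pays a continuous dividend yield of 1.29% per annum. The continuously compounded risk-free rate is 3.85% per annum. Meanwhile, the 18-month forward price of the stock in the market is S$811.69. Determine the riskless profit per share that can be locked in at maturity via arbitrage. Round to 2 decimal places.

Fair forward: F* = S·e^(carry·T), with carry = (r − q) = 0.0385 − 0.0129 = 0.0256
F* = 795.17 · e^(0.0256 × 18/12) = 795.17 · e^0.038400 = 795.17 × 1.039147 = S$826.2985
Market S$811.69 < fair S$826.2985: forward underpriced → reverse cash-and-carry (short spot, go long the forward).
At maturity, profit = |F_mkt − F*| = |811.69 − 826.2985| = S$14.61 per share

S$14.61 per share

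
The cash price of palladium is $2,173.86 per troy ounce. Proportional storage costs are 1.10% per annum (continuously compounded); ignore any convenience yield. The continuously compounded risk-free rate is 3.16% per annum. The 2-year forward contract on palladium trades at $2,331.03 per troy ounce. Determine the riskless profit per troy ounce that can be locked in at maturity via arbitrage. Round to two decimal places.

$36.16 per troy ounce

Fair forward: F* = S·e^(carry·T), with carry = (r + u) = 0.0316 + 0.0110 = 0.0426
F* = 2173.86 · e^(0.0426 × 2) = 2173.86 · e^0.08520000 = 2173.86 × 1.08893483 = $2367.1919
Market $2331.03 < fair $2367.1919: forward underpriced → reverse cash-and-carry (short spot, go long the forward).
At maturity, profit = |F_mkt − F*| = |2331.03 − 2367.1919| = $36.16 per troy ounce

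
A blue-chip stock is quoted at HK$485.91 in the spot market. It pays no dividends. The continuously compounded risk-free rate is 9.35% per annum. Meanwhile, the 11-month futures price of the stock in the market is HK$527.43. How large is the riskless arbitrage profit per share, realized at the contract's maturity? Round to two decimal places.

Fair futures: F* = S·e^(carry·T), with carry = r = 0.0935
F* = 485.91 · e^(0.0935 × 11/12) = 485.91 · e^0.085708 = 485.91 × 1.089488 = HK$529.3931
Market HK$527.43 < fair HK$529.3931: forward underpriced → reverse cash-and-carry (short spot, go long the forward).
At maturity, profit = |F_mkt − F*| = |527.43 − 529.3931| = HK$1.96 per share

HK$1.96 per share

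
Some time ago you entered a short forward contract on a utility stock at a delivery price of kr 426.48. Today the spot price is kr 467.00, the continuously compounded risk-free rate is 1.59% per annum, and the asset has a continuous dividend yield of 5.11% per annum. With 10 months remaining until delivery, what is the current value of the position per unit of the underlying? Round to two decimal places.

Current fair forward for the remaining 10 months: F = S·e^((r − q)·T), (r − q) = 0.0159 − 0.0511 = -0.0352
F = 467.00 · e^(-0.0352 × 10/12) = 467.00 × 0.971093 = 453.5004
Value of long forward = (F − K)·e^(−rT) = (453.5004 − 426.48) · e^(−0.0159·10/12)
= 27.0204 × 0.986837 = 26.66
Short position value = −(long value) = -kr 26.66

-kr 26.66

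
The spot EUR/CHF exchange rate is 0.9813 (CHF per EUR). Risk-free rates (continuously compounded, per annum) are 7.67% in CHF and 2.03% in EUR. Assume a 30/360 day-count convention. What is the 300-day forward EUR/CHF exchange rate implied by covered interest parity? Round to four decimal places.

F = S·e^((r_CHF − r_EUR)T) = 0.9813 · e^((0.0767 − 0.0203) × 300/360)
= 0.9813 · e^0.047000 = 0.9813 × 1.048122
F = 1.0285 CHF per EUR

1.0285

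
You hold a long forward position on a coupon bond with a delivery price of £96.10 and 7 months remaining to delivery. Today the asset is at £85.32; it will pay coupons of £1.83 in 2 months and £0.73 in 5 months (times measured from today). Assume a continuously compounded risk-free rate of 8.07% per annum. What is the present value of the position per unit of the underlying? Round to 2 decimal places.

-£8.87

PV(remaining coupons) I = 1.83·e^(−0.0807·2/12) + 0.73·e^(−0.0807·5/12) = 2.5114
Current forward F = (S − I)·e^(rT) = (85.32 − 2.5114)·e^(0.0807·7/12) = 82.8086 × 1.048201 = 86.8001
Value (long) = (F − K)·e^(−rT) = (86.8001 − 96.10) × 0.954016 = -8.8723
Value = -£8.87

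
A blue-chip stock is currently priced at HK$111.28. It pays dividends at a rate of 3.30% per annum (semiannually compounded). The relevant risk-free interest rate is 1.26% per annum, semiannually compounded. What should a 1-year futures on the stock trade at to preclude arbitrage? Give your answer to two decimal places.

F = S · (1+r/2)^(2T) / (1+q/2)^(2T)
= 111.28 × 1.012640 / 1.033272 = 111.28 × 0.980032
F = HK$109.06

HK$109.06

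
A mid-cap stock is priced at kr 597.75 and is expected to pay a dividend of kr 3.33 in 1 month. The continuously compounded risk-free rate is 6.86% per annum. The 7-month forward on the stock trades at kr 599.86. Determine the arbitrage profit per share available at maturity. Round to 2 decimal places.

kr 18.85 per share

PV(dividends) I = 3.33·e^(−0.0686·1/12) = 3.3110
Fair forward F* = (S − I)·e^(rT) = (597.75 − 3.3110)·e^0.040017 = 594.4390 × 1.040828 = 618.7088
Market kr 599.86 < fair 618.7088: forward underpriced → reverse cash-and-carry (short the stock, invest proceeds at r, pay the dividends, go long the forward).
Profit at T = |F_mkt − F*| = |599.86 − 618.7088| = kr 18.85 per share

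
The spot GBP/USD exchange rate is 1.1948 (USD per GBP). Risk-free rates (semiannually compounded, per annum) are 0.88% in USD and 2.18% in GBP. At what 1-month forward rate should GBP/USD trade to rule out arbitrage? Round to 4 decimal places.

1.1935

By covered interest parity, F = S · (1+r_USD/2)^(2T) / (1+r_GBP/2)^(2T)
= 1.1948 × 1.000732 / 1.001808 = 1.1948 × 0.998926
F = 1.1935 USD per GBP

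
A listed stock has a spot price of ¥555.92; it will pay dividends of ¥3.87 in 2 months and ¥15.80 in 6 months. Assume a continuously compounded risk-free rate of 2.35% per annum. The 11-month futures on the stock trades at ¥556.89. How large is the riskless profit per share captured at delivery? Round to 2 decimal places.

PV(dividends) I = 3.87·e^(−0.0235·2/12) + 15.80·e^(−0.0235·6/12) = 19.4703
Fair futures F* = (S − I)·e^(rT) = (555.92 − 19.4703)·e^0.021542 = 536.4497 × 1.021776 = 548.1314
Market ¥556.89 > fair 548.1314: forward overpriced → cash-and-carry (borrow at r, buy the stock and collect the dividends, short the forward).
Profit at T = |F_mkt − F*| = |556.89 − 548.1314| = ¥8.76 per share

¥8.76 per share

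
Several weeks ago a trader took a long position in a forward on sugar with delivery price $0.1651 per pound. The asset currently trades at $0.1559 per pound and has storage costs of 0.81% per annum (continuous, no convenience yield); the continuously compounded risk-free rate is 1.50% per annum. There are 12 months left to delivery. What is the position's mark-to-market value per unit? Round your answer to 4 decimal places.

-$0.0055 per pound

Current fair forward for the remaining 12 months: F = S·e^((r + u)·T), (r + u) = 0.0150 + 0.0081 = 0.0231
F = 0.1559 · e^(0.0231 × 12/12) = 0.1559 × 1.023369 = 0.1595
Value of long forward = (F − K)·e^(−rT) = (0.1595 − 0.1651) · e^(−0.0150·12/12)
= -0.0056 × 0.985112 = -0.0055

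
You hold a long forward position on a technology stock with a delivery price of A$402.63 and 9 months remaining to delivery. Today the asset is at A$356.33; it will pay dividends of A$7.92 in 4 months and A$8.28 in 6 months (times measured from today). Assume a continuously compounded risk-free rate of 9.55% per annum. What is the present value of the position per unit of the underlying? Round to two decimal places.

PV(remaining dividends) I = 7.92·e^(−0.0955·4/12) + 8.28·e^(−0.0955·6/12) = 15.5658
Current forward F = (S − I)·e^(rT) = (356.33 − 15.5658)·e^(0.0955·9/12) = 340.7642 × 1.074252 = 366.0666
Value (long) = (F − K)·e^(−rT) = (366.0666 − 402.63) × 0.930880 = -34.0361
Value = -A$34.04

-A$34.04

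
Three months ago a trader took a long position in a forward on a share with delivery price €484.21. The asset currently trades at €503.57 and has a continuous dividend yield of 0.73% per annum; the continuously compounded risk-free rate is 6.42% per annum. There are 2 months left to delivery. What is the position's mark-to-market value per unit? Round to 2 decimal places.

€23.90

Current fair forward for the remaining 2 months: F = S·e^((r − q)·T), (r − q) = 0.0642 − 0.0073 = 0.0569
F = 503.57 · e^(0.0569 × 2/12) = 503.57 × 1.009528 = 508.3680
Value of long forward = (F − K)·e^(−rT) = (508.3680 − 484.21) · e^(−0.0642·2/12)
= 24.1580 × 0.989357 = 23.90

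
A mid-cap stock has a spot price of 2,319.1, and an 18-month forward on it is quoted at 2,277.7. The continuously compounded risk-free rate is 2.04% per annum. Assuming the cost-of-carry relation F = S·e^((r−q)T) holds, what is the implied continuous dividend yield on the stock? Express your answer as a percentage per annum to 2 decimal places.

3.24%

From F = S·e^((r−q)T): (r − q) = ln(F/S)/T
ln(2277.7/2319.1) = ln(0.982148) = -0.018013
(r − q) = -0.018013 / (18/12) = -0.012009
q = r − ln(F/S)/T = 0.0204 + 0.012009 = 0.032409
q = 3.24%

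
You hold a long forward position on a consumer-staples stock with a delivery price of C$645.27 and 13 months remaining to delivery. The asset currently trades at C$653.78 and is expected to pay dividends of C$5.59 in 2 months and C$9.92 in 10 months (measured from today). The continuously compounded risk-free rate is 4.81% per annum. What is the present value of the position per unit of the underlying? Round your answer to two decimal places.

PV(remaining dividends) I = 5.59·e^(−0.0481·2/12) + 9.92·e^(−0.0481·10/12) = 15.0756
Current forward F = (S − I)·e^(rT) = (653.78 − 15.0756)·e^(0.0481·13/12) = 638.7044 × 1.053490 = 672.8687
Value (long) = (F − K)·e^(−rT) = (672.8687 − 645.27) × 0.949226 = 26.1974
Value = C$26.20

C$26.20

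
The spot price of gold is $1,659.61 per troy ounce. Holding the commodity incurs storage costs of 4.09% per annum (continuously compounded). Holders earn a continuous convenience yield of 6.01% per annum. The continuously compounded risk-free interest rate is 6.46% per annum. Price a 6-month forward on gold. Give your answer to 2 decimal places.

Net carry = r + u − y = 0.0646 + 0.0409 − 0.0601 = 0.0454
F = S·e^((r+u−y)T) = 1659.61 · e^(0.0454 × 6/12) = 1659.61 · e^0.02270000
= 1659.61 × 1.02295961 = $1,697.71 per troy ounce

$1,697.71 per troy ounce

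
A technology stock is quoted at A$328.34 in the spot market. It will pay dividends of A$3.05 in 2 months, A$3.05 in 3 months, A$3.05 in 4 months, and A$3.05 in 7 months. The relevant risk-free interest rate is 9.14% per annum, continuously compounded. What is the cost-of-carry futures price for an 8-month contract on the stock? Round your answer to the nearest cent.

PV(dividends) I = 3.05·e^(−0.0914·2/12) + 3.05·e^(−0.0914·3/12) + 3.05·e^(−0.0914·4/12) + 3.05·e^(−0.0914·7/12)
I = 3.0039 + 2.9811 + 2.9585 + 2.8916 = 11.8351
F = (S − I)·e^(rT) = (328.34 − 11.8351) · e^(0.0914·8/12)
= 316.5049 · e^0.060933 = 316.5049 × 1.062828 = A$336.39

A$336.39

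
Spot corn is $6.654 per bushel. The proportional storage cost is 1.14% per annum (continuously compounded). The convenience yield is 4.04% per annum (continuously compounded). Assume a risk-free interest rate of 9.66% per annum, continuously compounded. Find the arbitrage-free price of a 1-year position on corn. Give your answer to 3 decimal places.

Net carry = r + u − y = 0.0966 + 0.0114 − 0.0404 = 0.0676
F = S·e^((r+u−y)T) = 6.654 · e^(0.0676 × 1) = 6.654 · e^0.067600
= 6.654 × 1.069937 = $7.119 per bushel

$7.119 per bushel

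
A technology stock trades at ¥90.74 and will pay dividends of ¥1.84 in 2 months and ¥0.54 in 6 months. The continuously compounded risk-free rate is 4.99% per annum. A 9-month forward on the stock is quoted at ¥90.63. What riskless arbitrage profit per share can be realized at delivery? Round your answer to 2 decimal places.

PV(dividends) I = 1.84·e^(−0.0499·2/12) + 0.54·e^(−0.0499·6/12) = 2.3515
Fair forward F* = (S − I)·e^(rT) = (90.74 − 2.3515)·e^0.037425 = 88.3885 × 1.038134 = 91.7591
Market ¥90.63 < fair 91.7591: forward underpriced → reverse cash-and-carry (short the stock, invest proceeds at r, pay the dividends, go long the forward).
Profit at T = |F_mkt − F*| = |90.63 − 91.7591| = ¥1.13 per share

¥1.13 per share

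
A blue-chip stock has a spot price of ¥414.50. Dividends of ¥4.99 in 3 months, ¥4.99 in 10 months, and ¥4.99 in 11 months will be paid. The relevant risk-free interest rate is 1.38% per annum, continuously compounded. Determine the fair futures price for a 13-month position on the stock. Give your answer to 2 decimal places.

¥405.69

PV(dividends) I = 4.99·e^(−0.0138·3/12) + 4.99·e^(−0.0138·10/12) + 4.99·e^(−0.0138·11/12)
I = 4.9728 + 4.9329 + 4.9273 = 14.8330
F = (S − I)·e^(rT) = (414.50 − 14.8330) · e^(0.0138·13/12)
= 399.6670 · e^0.014950 = 399.6670 × 1.015062 = ¥405.69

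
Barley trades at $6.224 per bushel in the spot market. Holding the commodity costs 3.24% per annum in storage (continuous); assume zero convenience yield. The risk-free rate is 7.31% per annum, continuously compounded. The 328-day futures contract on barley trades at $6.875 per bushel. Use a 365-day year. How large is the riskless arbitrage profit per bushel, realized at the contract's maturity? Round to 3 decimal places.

Fair futures: F* = S·e^(carry·T), with carry = (r + u) = 0.0731 + 0.0324 = 0.1055
F* = 6.224 · e^(0.1055 × 328/365) = 6.224 · e^0.094805 = 6.224 × 1.099444 = $6.8429
Market $6.875 > fair $6.8429: forward overpriced → cash-and-carry (buy spot, short the forward).
At maturity, profit = |F_mkt − F*| = |6.875 − 6.8429| = $0.032 per bushel

$0.032 per bushel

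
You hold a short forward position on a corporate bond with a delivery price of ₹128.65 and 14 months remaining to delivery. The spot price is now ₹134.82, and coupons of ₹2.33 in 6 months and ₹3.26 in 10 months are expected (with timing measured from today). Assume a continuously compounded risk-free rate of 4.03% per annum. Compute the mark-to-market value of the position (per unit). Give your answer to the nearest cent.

PV(remaining coupons) I = 2.33·e^(−0.0403·6/12) + 3.26·e^(−0.0403·10/12) = 5.4359
Current forward F = (S − I)·e^(rT) = (134.82 − 5.4359)·e^(0.0403·14/12) = 129.3841 × 1.048139 = 135.6125
Value (long) = (F − K)·e^(−rT) = (135.6125 − 128.65) × 0.954071 = 6.6427
Short position value = −(long value) = -₹6.64

-₹6.64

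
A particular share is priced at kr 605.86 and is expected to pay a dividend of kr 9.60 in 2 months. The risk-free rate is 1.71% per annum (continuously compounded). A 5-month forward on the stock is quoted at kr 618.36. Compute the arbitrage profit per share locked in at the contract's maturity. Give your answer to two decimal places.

kr 17.81 per share

PV(dividends) I = 9.60·e^(−0.0171·2/12) = 9.5727
Fair forward F* = (S − I)·e^(rT) = (605.86 − 9.5727)·e^0.007125 = 596.2873 × 1.007150 = 600.5508
Market kr 618.36 > fair 600.5508: forward overpriced → cash-and-carry (borrow at r, buy the stock and collect the dividends, short the forward).
Profit at T = |F_mkt − F*| = |618.36 − 600.5508| = kr 17.81 per share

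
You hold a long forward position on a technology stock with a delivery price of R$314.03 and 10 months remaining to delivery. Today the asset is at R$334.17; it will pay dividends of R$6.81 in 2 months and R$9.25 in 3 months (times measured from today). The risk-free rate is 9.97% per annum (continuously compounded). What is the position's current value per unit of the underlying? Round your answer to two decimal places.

PV(remaining dividends) I = 6.81·e^(−0.0997·2/12) + 9.25·e^(−0.0997·3/12) = 15.7201
Current forward F = (S − I)·e^(rT) = (334.17 − 15.7201)·e^(0.0997·10/12) = 318.4499 × 1.086632 = 346.0379
Value (long) = (F − K)·e^(−rT) = (346.0379 − 314.03) × 0.920274 = 29.4560
Value = R$29.46

R$29.46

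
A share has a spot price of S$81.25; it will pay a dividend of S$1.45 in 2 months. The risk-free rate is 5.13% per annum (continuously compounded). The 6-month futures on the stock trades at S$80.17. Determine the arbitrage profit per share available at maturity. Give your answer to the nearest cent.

PV(dividends) I = 1.45·e^(−0.0513·2/12) = 1.4377
Fair futures F* = (S − I)·e^(rT) = (81.25 − 1.4377)·e^0.025650 = 79.8123 × 1.025982 = 81.8860
Market S$80.17 < fair 81.8860: forward underpriced → reverse cash-and-carry (short the stock, invest proceeds at r, pay the dividends, go long the forward).
Profit at T = |F_mkt − F*| = |80.17 − 81.8860| = S$1.72 per share

S$1.72 per share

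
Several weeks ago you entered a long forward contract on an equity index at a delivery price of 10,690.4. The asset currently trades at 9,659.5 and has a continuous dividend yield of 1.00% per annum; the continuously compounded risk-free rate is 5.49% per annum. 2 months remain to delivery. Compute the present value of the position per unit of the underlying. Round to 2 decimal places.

Current fair forward for the remaining 2 months: F = S·e^((r − q)·T), (r − q) = 0.0549 − 0.0100 = 0.0449
F = 9659.5 · e^(0.0449 × 2/12) = 9659.5 × 1.00751140 = 9732.0564
Value of long forward = (F − K)·e^(−rT) = (9732.0564 − 10690.4) · e^(−0.0549·2/12)
= -958.3436 × 0.99089173 = -949.61

-949.61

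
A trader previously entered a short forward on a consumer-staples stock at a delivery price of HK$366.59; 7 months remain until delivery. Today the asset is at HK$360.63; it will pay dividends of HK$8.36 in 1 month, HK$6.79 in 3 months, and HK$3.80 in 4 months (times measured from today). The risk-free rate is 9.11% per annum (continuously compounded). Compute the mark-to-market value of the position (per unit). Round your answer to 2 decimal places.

PV(remaining dividends) I = 8.36·e^(−0.0911·1/12) + 6.79·e^(−0.0911·3/12) + 3.80·e^(−0.0911·4/12) = 18.6202
Current forward F = (S − I)·e^(rT) = (360.63 − 18.6202)·e^(0.0911·7/12) = 342.0098 × 1.054579 = 360.6764
Value (long) = (F − K)·e^(−rT) = (360.6764 − 366.59) × 0.948246 = -5.6075
Short position value = −(long value) = HK$5.61

HK$5.61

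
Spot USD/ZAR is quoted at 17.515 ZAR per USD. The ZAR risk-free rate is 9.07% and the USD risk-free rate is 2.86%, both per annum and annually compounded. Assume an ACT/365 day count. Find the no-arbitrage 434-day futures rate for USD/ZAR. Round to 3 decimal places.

18.779

By covered interest parity, F = S · (1+r_ZAR)^T / (1+r_USD)^T
= 17.515 × 1.108749 / 1.034098 = 17.515 × 1.072189
F = 18.779 ZAR per USD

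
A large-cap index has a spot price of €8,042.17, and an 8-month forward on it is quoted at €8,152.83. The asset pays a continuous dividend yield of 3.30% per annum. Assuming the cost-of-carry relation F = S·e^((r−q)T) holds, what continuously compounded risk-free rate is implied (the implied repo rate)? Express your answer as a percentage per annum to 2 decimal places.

From F = S·e^((r−q)T): (r − q) = ln(F/S)/T
ln(8152.83/8042.17) = ln(1.013760) = 0.013666
(r − q) = 0.013666 / (8/12) = 0.020499
r = ln(F/S)/T + q = 0.020499 + 0.0330 = 0.053499
r = 5.35%

5.35%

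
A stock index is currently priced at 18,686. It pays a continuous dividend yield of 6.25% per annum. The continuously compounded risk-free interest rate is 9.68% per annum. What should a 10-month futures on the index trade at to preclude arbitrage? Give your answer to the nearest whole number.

19,228

F = S·e^((r − q)T) = 18686 · e^((0.0968 − 0.0625) × 10/12)
= 18686 · e^0.028583 = 18686 × 1.028995
F = 19,228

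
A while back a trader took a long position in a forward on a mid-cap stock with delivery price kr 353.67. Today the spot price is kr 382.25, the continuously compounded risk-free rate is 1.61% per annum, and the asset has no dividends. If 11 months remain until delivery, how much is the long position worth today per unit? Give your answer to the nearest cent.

kr 33.76

Current fair forward for the remaining 11 months: F = S·e^(r·T), r = 0.0161
F = 382.25 · e^(0.0161 × 11/12) = 382.25 × 1.014868 = 387.9333
Value of long forward = (F − K)·e^(−rT) = (387.9333 − 353.67) · e^(−0.0161·11/12)
= 34.2633 × 0.985350 = 33.76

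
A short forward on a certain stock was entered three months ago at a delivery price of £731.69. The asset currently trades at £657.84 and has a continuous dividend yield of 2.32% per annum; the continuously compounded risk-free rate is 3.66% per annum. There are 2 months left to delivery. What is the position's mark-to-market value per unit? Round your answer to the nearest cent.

Current fair forward for the remaining 2 months: F = S·e^((r − q)·T), (r − q) = 0.0366 − 0.0232 = 0.0134
F = 657.84 · e^(0.0134 × 2/12) = 657.84 × 1.002236 = 659.3109
Value of long forward = (F − K)·e^(−rT) = (659.3109 − 731.69) · e^(−0.0366·2/12)
= -72.3791 × 0.993919 = -71.94
Short position value = −(long value) = £71.94

£71.94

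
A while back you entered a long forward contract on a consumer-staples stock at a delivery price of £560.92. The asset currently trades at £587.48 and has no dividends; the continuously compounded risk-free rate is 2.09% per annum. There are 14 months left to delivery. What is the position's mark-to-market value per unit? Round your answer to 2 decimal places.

£40.07

Current fair forward for the remaining 14 months: F = S·e^(r·T), r = 0.0209
F = 587.48 · e^(0.0209 × 14/12) = 587.48 × 1.024683 = 601.9808
Value of long forward = (F − K)·e^(−rT) = (601.9808 − 560.92) · e^(−0.0209·14/12)
= 41.0608 × 0.975912 = 40.07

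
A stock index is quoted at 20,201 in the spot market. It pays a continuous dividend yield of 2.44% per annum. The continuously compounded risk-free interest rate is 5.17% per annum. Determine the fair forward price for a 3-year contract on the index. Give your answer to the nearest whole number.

21,925

F = S·e^((r − q)T) = 20201 · e^((0.0517 − 0.0244) × 3)
= 20201 · e^0.081900 = 20201 × 1.085347
F = 21,925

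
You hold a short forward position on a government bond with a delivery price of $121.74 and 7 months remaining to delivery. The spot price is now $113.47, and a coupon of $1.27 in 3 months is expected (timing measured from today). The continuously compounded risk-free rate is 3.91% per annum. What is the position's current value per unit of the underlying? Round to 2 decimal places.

PV(remaining coupons) I = 1.27·e^(−0.0391·3/12) = 1.2576
Current forward F = (S − I)·e^(rT) = (113.47 − 1.2576)·e^(0.0391·7/12) = 112.2124 × 1.023070 = 114.8011
Value (long) = (F − K)·e^(−rT) = (114.8011 − 121.74) × 0.977450 = -6.7824
Short position value = −(long value) = $6.78

$6.78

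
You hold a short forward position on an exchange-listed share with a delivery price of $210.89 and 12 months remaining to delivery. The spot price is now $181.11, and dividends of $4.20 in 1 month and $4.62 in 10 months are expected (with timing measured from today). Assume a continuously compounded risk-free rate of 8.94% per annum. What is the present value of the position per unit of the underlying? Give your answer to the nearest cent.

PV(remaining dividends) I = 4.20·e^(−0.0894·1/12) + 4.62·e^(−0.0894·10/12) = 8.4571
Current forward F = (S − I)·e^(rT) = (181.11 − 8.4571)·e^(0.0894·12/12) = 172.6529 × 1.093518 = 188.7991
Value (long) = (F − K)·e^(−rT) = (188.7991 − 210.89) × 0.914480 = -20.2017
Short position value = −(long value) = $20.20

$20.20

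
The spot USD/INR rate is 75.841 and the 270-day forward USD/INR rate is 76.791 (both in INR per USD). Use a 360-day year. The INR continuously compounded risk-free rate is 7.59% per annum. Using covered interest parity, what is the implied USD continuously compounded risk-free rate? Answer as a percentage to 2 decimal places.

F = S·e^((r_INR − r_USD)T) ⇒ r_USD = r_INR − ln(F/S)/T
ln(76.791/75.841) = 0.012448; /(270/360) = 0.016597
r_USD = 0.0759 − 0.016597 = 0.059303
r_USD = 5.93%

5.93%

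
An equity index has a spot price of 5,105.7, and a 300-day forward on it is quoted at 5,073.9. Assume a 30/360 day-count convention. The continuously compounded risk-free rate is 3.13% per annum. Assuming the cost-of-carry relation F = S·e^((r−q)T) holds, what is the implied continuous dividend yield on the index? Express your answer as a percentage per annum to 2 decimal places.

3.88%

From F = S·e^((r−q)T): (r − q) = ln(F/S)/T
ln(5073.9/5105.7) = ln(0.993772) = -0.006247
(r − q) = -0.006247 / (300/360) = -0.007496
q = r − ln(F/S)/T = 0.0313 + 0.007496 = 0.038796
q = 3.88%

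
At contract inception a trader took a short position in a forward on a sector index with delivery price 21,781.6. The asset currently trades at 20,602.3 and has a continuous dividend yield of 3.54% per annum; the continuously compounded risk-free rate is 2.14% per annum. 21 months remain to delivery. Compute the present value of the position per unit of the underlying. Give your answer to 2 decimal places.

1616.25

Current fair forward for the remaining 21 months: F = S·e^((r − q)·T), (r − q) = 0.0214 − 0.0354 = -0.0140
F = 20602.3 · e^(-0.0140 × 21/12) = 20602.3 × 0.97579769 = 20103.6767
Value of long forward = (F − K)·e^(−rT) = (20103.6767 − 21781.6) · e^(−0.0214·21/12)
= -1677.9233 × 0.96324258 = -1616.25
Short position value = −(long value) = 1616.25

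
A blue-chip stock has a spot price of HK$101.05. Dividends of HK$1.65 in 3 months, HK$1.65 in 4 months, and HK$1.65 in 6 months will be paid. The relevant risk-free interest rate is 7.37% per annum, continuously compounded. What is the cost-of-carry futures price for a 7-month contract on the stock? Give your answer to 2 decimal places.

PV(dividends) I = 1.65·e^(−0.0737·3/12) + 1.65·e^(−0.0737·4/12) + 1.65·e^(−0.0737·6/12)
I = 1.6199 + 1.6100 + 1.5903 = 4.8202
F = (S − I)·e^(rT) = (101.05 − 4.8202) · e^(0.0737·7/12)
= 96.2298 · e^0.042992 = 96.2298 × 1.043930 = HK$100.46

HK$100.46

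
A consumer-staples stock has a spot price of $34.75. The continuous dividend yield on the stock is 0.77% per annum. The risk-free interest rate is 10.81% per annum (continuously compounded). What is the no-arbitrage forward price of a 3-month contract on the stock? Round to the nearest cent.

F = S·e^((r − q)T) = 34.75 · e^((0.1081 − 0.0077) × 3/12)
= 34.75 · e^0.025100 = 34.75 × 1.025418
F = $35.63

$35.63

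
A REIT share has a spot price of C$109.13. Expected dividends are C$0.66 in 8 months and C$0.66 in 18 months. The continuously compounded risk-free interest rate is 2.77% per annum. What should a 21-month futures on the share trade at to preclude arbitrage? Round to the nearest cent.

PV(dividends) I = 0.66·e^(−0.0277·8/12) + 0.66·e^(−0.0277·18/12)
I = 0.6479 + 0.6331 = 1.2810
F = (S − I)·e^(rT) = (109.13 − 1.2810) · e^(0.0277·21/12)
= 107.8490 · e^0.048475 = 107.8490 × 1.049669 = C$113.21

C$113.21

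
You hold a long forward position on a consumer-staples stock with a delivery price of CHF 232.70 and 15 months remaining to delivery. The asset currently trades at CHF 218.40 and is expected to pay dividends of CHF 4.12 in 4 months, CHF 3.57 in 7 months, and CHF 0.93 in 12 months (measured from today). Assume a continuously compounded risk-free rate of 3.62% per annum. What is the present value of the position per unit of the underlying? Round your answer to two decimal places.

-CHF 12.47

PV(remaining dividends) I = 4.12·e^(−0.0362·4/12) + 3.57·e^(−0.0362·7/12) + 0.93·e^(−0.0362·12/12) = 8.4629
Current forward F = (S − I)·e^(rT) = (218.40 − 8.4629)·e^(0.0362·15/12) = 209.9371 × 1.046289 = 219.6549
Value (long) = (F − K)·e^(−rT) = (219.6549 − 232.70) × 0.955759 = -12.4680
Value = -CHF 12.47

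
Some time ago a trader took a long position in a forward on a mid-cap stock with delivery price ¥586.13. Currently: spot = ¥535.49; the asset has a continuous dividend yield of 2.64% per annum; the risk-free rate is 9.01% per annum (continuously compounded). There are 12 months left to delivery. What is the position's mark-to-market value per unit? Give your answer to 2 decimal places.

Current fair forward for the remaining 12 months: F = S·e^((r − q)·T), (r − q) = 0.0901 − 0.0264 = 0.0637
F = 535.49 · e^(0.0637 × 12/12) = 535.49 × 1.065773 = 570.7108
Value of long forward = (F − K)·e^(−rT) = (570.7108 − 586.13) · e^(−0.0901·12/12)
= -15.4192 × 0.913840 = -14.09

-¥14.09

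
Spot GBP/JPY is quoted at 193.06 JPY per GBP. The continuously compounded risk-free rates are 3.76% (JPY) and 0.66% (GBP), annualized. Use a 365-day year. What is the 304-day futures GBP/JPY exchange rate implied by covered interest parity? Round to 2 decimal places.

F = S·e^((r_JPY − r_GBP)T) = 193.06 · e^((0.0376 − 0.0066) × 304/365)
= 193.06 · e^0.025819 = 193.06 × 1.026155
F = 198.11 JPY per GBP

198.11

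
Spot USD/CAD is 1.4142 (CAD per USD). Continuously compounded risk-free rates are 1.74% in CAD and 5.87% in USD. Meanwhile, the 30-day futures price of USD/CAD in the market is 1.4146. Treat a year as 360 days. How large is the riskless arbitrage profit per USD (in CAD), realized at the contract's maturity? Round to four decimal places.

Fair futures: F* = S·e^(carry·T), with carry = (r_CAD − r_USD) = 0.0174 − 0.0587 = -0.0413
F* = 1.4142 · e^(-0.0413 × 30/360) = 1.4142 · e^-0.003442 = 1.4142 × 0.996564 = 1.4093
Market 1.4146 > fair 1.4093: forward overpriced → cash-and-carry (buy spot, short the forward).
At maturity, profit = |F_mkt − F*| = |1.4146 − 1.4093| = 0.0053 per USD (in CAD)

0.0053 per USD (in CAD)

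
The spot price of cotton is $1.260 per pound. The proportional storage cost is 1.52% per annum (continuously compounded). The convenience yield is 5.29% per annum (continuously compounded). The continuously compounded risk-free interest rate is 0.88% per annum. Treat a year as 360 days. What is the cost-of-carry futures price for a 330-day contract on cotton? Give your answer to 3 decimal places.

$1.227 per pound

Net carry = r + u − y = 0.0088 + 0.0152 − 0.0529 = -0.0289
F = S·e^((r+u−y)T) = 1.260 · e^(-0.0289 × 330/360) = 1.260 · e^-0.026492
= 1.260 × 0.973856 = $1.227 per pound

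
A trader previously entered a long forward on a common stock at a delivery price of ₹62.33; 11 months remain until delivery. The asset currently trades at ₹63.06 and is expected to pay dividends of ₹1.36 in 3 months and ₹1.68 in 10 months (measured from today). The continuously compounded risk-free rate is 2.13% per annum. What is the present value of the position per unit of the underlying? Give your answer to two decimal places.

-₹1.07

PV(remaining dividends) I = 1.36·e^(−0.0213·3/12) + 1.68·e^(−0.0213·10/12) = 3.0032
Current forward F = (S − I)·e^(rT) = (63.06 − 3.0032)·e^(0.0213·11/12) = 60.0568 × 1.019717 = 61.2409
Value (long) = (F − K)·e^(−rT) = (61.2409 − 62.33) × 0.980664 = -1.0680
Value = -₹1.07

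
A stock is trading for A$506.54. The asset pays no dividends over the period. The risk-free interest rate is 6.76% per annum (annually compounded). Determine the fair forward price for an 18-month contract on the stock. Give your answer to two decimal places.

F = S · (1+r)^T
= 506.54 × 1.103095
F = A$558.76

A$558.76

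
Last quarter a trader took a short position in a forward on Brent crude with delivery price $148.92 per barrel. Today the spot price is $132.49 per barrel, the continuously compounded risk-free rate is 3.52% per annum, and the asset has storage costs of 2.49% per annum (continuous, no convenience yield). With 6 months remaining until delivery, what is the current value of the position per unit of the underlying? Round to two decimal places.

$12.17 per barrel

Current fair forward for the remaining 6 months: F = S·e^((r + u)·T), (r + u) = 0.0352 + 0.0249 = 0.0601
F = 132.49 · e^(0.0601 × 6/12) = 132.49 × 1.030506 = 136.5317
Value of long forward = (F − K)·e^(−rT) = (136.5317 − 148.92) · e^(−0.0352·6/12)
= -12.3883 × 0.982554 = -12.17
Short position value = −(long value) = $12.17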